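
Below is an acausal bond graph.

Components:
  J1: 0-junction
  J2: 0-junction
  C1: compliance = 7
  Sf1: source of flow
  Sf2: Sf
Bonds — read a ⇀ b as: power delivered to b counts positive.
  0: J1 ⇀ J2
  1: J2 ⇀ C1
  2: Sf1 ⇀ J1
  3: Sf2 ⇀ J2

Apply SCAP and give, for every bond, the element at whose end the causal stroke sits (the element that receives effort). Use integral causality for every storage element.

bond 0 stroke→J1
bond 1 stroke→J2
bond 2 stroke→Sf1
bond 3 stroke→Sf2

β2 |Sf1  (Sf1 fixes flow; stroke at Sf1)
β3 |Sf2  (Sf2 (Sf) sets flow on bond)
β0 |J1  (only one effort-in slot at J1)
β1 |J2  (only one effort-in slot at J2)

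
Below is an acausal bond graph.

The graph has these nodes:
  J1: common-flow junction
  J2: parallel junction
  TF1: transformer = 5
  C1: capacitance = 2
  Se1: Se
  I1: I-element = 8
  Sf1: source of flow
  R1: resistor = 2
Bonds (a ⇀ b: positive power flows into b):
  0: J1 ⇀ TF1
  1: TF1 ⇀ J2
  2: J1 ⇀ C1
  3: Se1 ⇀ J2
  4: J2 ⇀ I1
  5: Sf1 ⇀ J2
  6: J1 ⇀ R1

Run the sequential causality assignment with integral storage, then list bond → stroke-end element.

bond 3 stroke at J2  (Se1: effort source, stroke at far end)
bond 5 stroke at Sf1  (source Sf1 imposes f)
bond 1 stroke at TF1  (J2 effort already set via bond 3)
bond 4 stroke at I1  (0-jn J2 has e-setter on 3)
bond 0 stroke at J1  (TF1 one-in-one-out from 1)
bond 2 stroke at J1  (C1: C, integral causality)
bond 6 stroke at R1  (only one flow-in slot at J1)

β0 |J1
β1 |TF1
β2 |J1
β3 |J2
β4 |I1
β5 |Sf1
β6 |R1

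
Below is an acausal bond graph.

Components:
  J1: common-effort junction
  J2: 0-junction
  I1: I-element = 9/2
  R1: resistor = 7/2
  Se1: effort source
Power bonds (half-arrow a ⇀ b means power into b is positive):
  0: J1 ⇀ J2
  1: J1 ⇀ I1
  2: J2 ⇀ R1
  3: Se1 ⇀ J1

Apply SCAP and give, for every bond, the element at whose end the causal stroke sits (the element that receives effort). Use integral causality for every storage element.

b0 |J2
b1 |I1
b2 |R1
b3 |J1

β3 |J1  (Se1 fixes effort; stroke away)
β0 |J2  (J1: bond 3 brought effort, rest push out)
β1 |I1  (J1: bond 3 brought effort, rest push out)
β2 |R1  (common-e at J2 fixed by 0)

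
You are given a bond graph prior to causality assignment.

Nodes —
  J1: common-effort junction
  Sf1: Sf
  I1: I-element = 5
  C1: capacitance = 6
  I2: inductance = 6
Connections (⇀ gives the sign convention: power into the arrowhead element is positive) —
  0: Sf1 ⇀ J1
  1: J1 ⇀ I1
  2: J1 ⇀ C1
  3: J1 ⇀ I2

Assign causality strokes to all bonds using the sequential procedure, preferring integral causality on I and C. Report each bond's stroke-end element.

bond 0 →Sf1
bond 1 →I1
bond 2 →J1
bond 3 →I2

#0 stroke at Sf1  (Sf1 (Sf) sets flow on bond)
#1 stroke at I1  (prefer integral on I1)
#2 stroke at J1  (prefer integral on C1)
#3 stroke at I2  (0-jn J1 has e-setter on 2)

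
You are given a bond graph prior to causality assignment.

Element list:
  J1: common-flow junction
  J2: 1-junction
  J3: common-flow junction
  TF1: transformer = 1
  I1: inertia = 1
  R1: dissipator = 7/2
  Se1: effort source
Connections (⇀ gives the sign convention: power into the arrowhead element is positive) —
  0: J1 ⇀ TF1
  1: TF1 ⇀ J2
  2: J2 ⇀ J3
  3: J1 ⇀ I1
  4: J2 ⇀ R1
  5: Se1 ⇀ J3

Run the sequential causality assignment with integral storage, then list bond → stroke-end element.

b0 stroke→J1
b1 stroke→TF1
b2 stroke→J2
b3 stroke→I1
b4 stroke→J2
b5 stroke→J3

β5 stroke at J3  (source Se1 imposes e)
β2 stroke at J2  (closing 1-jn rule on J3)
β3 stroke at I1  (I1: I, integral causality)
β0 stroke at J1  (common-f at J1 fixed by 3)
β1 stroke at TF1  (TF1: transformer flips bond 0)
β4 stroke at J2  (J2 flow already set via bond 1)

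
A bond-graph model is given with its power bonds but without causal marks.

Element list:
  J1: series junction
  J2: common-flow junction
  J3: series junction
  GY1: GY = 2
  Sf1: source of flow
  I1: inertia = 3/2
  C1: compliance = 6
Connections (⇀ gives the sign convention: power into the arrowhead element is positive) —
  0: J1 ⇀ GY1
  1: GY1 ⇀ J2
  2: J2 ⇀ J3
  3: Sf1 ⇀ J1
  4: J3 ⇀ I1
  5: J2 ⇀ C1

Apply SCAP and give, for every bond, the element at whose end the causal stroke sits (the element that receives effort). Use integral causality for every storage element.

#0 stroke→J1
#1 stroke→J2
#2 stroke→J3
#3 stroke→Sf1
#4 stroke→I1
#5 stroke→J2

b3 |Sf1  (Sf1 fixes flow; stroke at Sf1)
b0 |J1  (common-f at J1 fixed by 3)
b1 |J2  (GY1 both-in/both-out from 0)
b4 |I1  (prefer integral on I1)
b2 |J3  (1-jn J3 has f-setter on 4)
b5 |J2  (common-f at J2 fixed by 2)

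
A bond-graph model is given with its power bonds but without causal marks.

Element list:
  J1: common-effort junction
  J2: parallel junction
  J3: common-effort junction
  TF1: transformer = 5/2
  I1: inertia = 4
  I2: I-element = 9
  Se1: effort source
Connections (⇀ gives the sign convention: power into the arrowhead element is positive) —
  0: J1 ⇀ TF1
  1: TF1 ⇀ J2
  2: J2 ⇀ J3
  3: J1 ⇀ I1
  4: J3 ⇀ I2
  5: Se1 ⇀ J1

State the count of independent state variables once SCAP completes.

2  (I1, I2 all integral)

bond 5 →J1  (Se1: effort source, stroke at far end)
bond 0 →TF1  (common-e at J1 fixed by 5)
bond 3 →I1  (common-e at J1 fixed by 5)
bond 1 →J2  (TF1 one-in-one-out from 0)
bond 2 →J3  (J2 effort already set via bond 1)
bond 4 →I2  (common-e at J3 fixed by 2)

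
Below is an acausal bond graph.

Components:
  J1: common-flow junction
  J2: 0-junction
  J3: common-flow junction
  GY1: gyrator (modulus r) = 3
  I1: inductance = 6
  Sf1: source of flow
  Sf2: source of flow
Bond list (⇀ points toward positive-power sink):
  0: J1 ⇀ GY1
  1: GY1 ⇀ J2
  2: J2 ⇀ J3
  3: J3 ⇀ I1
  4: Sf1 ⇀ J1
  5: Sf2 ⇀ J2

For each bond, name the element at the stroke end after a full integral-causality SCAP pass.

b4 stroke at Sf1  (Sf1 fixes flow; stroke at Sf1)
b5 stroke at Sf2  (Sf2 (Sf) sets flow on bond)
b0 stroke at J1  (J1: bond 4 brought flow, rest push out)
b1 stroke at J2  (GY1 both-in/both-out from 0)
b2 stroke at J3  (J2: bond 1 brought effort, rest push out)
b3 stroke at I1  (J3 needs exactly one f-in)

b0 |J1
b1 |J2
b2 |J3
b3 |I1
b4 |Sf1
b5 |Sf2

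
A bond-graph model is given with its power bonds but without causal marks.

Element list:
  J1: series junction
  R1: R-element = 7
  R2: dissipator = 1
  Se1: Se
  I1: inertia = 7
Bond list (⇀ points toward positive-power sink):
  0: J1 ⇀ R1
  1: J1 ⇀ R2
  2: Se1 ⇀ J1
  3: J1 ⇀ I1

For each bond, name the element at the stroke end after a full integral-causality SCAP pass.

#2 →J1  (Se1 fixes effort; stroke away)
#3 →I1  (I1 integral (f out))
#0 →J1  (J1: bond 3 brought flow, rest push out)
#1 →J1  (1-jn J1 has f-setter on 3)

bond 0 stroke at J1
bond 1 stroke at J1
bond 2 stroke at J1
bond 3 stroke at I1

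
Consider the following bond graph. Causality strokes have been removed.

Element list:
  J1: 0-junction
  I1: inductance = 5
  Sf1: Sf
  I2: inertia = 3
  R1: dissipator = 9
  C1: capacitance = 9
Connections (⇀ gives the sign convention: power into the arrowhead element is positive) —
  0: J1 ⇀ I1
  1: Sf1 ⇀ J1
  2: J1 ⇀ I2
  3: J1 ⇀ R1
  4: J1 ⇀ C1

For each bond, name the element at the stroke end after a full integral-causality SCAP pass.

β0 stroke→I1
β1 stroke→Sf1
β2 stroke→I2
β3 stroke→R1
β4 stroke→J1

β1 stroke→Sf1  (Sf1 fixes flow; stroke at Sf1)
β0 stroke→I1  (I1: I, integral causality)
β2 stroke→I2  (prefer integral on I2)
β4 stroke→J1  (C1: C, integral causality)
β3 stroke→R1  (0-jn J1 has e-setter on 4)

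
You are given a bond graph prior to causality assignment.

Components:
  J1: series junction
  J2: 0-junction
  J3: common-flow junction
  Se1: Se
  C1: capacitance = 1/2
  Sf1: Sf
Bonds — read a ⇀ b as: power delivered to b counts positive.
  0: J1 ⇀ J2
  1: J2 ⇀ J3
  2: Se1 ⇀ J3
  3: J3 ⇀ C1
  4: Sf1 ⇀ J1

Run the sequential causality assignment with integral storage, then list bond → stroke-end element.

β0 stroke at J1
β1 stroke at J2
β2 stroke at J3
β3 stroke at J3
β4 stroke at Sf1

β2 stroke→J3  (Se1 fixes effort; stroke away)
β4 stroke→Sf1  (Sf1: flow source, stroke at near end)
β0 stroke→J1  (1-jn J1 has f-setter on 4)
β1 stroke→J2  (J2: last free bond brings effort in)
β3 stroke→J3  (common-f at J3 fixed by 1)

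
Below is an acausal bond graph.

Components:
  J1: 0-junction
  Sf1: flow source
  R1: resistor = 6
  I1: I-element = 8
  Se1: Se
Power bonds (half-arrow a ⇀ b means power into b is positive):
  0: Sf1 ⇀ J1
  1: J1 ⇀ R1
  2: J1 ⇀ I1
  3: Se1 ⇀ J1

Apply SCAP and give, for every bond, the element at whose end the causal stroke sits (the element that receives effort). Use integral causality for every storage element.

β0 →Sf1  (source Sf1 imposes f)
β3 →J1  (Se1 fixes effort; stroke away)
β1 →R1  (common-e at J1 fixed by 3)
β2 →I1  (J1 effort already set via bond 3)

#0 |Sf1
#1 |R1
#2 |I1
#3 |J1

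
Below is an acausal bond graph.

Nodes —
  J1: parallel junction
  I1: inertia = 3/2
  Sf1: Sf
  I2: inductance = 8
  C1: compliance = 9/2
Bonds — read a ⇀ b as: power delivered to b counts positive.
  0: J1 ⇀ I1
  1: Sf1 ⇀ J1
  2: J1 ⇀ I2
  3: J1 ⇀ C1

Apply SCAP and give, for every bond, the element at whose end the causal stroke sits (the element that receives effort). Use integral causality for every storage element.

#0 stroke at I1
#1 stroke at Sf1
#2 stroke at I2
#3 stroke at J1

#1 |Sf1  (Sf1: flow source, stroke at near end)
#0 |I1  (prefer integral on I1)
#2 |I2  (I2 outputs flow p/I2)
#3 |J1  (only one effort-in slot at J1)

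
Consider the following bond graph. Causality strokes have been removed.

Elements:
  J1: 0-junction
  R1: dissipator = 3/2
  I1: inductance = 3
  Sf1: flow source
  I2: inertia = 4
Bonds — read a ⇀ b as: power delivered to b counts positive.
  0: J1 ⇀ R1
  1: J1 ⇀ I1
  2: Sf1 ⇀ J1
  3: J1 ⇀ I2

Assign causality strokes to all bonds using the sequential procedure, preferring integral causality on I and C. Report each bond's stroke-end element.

bond 0 stroke at J1
bond 1 stroke at I1
bond 2 stroke at Sf1
bond 3 stroke at I2

bond 2 stroke at Sf1  (Sf1 (Sf) sets flow on bond)
bond 1 stroke at I1  (I1 integral (f out))
bond 3 stroke at I2  (I2 outputs flow p/I2)
bond 0 stroke at J1  (closing 0-jn rule on J1)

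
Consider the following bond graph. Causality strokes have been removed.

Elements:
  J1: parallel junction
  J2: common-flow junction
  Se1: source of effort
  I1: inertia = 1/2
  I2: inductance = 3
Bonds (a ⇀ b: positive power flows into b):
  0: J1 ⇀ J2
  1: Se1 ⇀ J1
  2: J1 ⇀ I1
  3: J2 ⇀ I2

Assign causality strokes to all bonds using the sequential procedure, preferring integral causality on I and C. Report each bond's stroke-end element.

bond 0 |J2
bond 1 |J1
bond 2 |I1
bond 3 |I2

b1 →J1  (Se1 (Se) sets effort on bond)
b0 →J2  (0-jn J1 has e-setter on 1)
b2 →I1  (0-jn J1 has e-setter on 1)
b3 →I2  (closing 1-jn rule on J2)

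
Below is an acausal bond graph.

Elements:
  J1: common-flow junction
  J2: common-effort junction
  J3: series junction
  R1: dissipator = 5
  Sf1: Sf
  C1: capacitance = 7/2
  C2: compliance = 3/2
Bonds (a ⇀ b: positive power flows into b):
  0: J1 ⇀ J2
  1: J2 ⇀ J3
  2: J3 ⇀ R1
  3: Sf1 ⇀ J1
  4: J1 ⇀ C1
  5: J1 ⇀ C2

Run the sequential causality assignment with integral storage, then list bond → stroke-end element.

b3 stroke at Sf1  (source Sf1 imposes f)
b0 stroke at J1  (J1 flow already set via bond 3)
b4 stroke at J1  (J1: bond 3 brought flow, rest push out)
b5 stroke at J1  (J1 flow already set via bond 3)
b1 stroke at J2  (closing 0-jn rule on J2)
b2 stroke at J3  (J3 flow already set via bond 1)

β0 →J1
β1 →J2
β2 →J3
β3 →Sf1
β4 →J1
β5 →J1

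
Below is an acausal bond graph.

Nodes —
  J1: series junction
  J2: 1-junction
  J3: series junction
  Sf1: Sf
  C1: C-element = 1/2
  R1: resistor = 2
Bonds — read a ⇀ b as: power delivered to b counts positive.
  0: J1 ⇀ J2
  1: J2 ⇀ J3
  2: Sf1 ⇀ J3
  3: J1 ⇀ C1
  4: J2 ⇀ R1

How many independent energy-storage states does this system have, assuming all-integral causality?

1  (C1 all integral)

#2 |Sf1  (Sf1: flow source, stroke at near end)
#1 |J3  (J3 flow already set via bond 2)
#0 |J2  (J2: bond 1 brought flow, rest push out)
#4 |J2  (1-jn J2 has f-setter on 1)
#3 |J1  (J1 flow already set via bond 0)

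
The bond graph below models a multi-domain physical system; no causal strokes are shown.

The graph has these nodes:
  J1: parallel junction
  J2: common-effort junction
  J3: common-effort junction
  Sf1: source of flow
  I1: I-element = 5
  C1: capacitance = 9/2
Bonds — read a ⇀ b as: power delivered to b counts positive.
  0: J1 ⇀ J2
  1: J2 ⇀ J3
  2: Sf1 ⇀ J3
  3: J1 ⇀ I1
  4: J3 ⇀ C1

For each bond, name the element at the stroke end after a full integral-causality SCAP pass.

b2 →Sf1  (source Sf1 imposes f)
b3 →I1  (prefer integral on I1)
b0 →J1  (closing 0-jn rule on J1)
b1 →J2  (closing 0-jn rule on J2)
b4 →J3  (J3: last free bond brings effort in)

b0 stroke→J1
b1 stroke→J2
b2 stroke→Sf1
b3 stroke→I1
b4 stroke→J3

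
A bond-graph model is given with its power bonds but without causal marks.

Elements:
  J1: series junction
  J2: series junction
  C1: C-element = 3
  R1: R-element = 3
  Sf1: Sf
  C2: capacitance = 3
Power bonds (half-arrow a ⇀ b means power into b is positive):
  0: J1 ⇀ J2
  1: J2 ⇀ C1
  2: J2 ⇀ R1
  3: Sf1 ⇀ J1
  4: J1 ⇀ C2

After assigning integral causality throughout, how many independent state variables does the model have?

bond 3 stroke→Sf1  (Sf1: flow source, stroke at near end)
bond 0 stroke→J1  (common-f at J1 fixed by 3)
bond 4 stroke→J1  (J1 flow already set via bond 3)
bond 1 stroke→J2  (J2: bond 0 brought flow, rest push out)
bond 2 stroke→J2  (J2: bond 0 brought flow, rest push out)

2  (C1, C2 all integral)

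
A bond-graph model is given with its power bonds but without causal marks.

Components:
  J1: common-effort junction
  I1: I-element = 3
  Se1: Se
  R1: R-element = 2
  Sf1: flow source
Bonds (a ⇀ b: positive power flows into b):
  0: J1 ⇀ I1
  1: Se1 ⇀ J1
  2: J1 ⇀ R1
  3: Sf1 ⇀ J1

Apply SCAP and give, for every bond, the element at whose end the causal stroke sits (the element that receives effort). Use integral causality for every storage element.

b1 |J1  (source Se1 imposes e)
b3 |Sf1  (Sf1 (Sf) sets flow on bond)
b0 |I1  (0-jn J1 has e-setter on 1)
b2 |R1  (0-jn J1 has e-setter on 1)

#0 |I1
#1 |J1
#2 |R1
#3 |Sf1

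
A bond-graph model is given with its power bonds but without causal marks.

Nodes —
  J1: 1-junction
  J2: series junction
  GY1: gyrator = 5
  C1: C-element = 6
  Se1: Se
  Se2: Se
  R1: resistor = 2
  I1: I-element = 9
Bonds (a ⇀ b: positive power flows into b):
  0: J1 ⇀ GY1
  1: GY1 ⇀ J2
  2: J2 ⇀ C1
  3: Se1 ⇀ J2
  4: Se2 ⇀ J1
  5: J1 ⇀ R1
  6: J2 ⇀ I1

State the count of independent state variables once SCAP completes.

β3 →J2  (Se1: effort source, stroke at far end)
β4 →J1  (Se2 fixes effort; stroke away)
β2 →J2  (prefer integral on C1)
β6 →I1  (I1: I, integral causality)
β1 →J2  (1-jn J2 has f-setter on 6)
β0 →J1  (GY GY1: same side as bond 1)
β5 →R1  (J1: last free bond brings flow in)

2  (C1, I1 all integral)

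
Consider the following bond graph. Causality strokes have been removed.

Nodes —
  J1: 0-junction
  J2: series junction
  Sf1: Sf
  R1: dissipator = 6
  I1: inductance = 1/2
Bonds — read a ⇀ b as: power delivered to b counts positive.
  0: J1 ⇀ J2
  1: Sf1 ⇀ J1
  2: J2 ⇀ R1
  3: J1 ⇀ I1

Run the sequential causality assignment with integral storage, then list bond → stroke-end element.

#1 |Sf1  (Sf1 fixes flow; stroke at Sf1)
#3 |I1  (prefer integral on I1)
#0 |J1  (J1 needs exactly one e-in)
#2 |J2  (common-f at J2 fixed by 0)

#0 →J1
#1 →Sf1
#2 →J2
#3 →I1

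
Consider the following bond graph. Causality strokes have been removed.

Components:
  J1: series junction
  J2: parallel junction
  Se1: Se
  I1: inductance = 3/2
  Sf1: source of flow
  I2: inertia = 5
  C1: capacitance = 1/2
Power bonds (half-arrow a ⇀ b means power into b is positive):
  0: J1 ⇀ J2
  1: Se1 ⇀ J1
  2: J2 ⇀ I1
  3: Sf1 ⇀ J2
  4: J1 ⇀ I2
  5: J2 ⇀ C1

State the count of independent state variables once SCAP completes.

3  (C1, I1, I2 all integral)

bond 1 →J1  (Se1: effort source, stroke at far end)
bond 3 →Sf1  (source Sf1 imposes f)
bond 2 →I1  (I1 integral (f out))
bond 4 →I2  (I2 outputs flow p/I2)
bond 0 →J1  (J1: bond 4 brought flow, rest push out)
bond 5 →J2  (only one effort-in slot at J2)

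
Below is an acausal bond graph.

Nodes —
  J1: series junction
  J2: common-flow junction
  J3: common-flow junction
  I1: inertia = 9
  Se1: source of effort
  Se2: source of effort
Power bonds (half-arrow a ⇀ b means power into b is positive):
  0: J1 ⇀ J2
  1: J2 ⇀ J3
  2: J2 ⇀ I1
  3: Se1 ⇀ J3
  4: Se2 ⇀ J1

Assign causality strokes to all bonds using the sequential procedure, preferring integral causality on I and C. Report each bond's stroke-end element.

bond 0 stroke→J2
bond 1 stroke→J2
bond 2 stroke→I1
bond 3 stroke→J3
bond 4 stroke→J1

b3 →J3  (Se1 fixes effort; stroke away)
b4 →J1  (source Se2 imposes e)
b0 →J2  (J1: last free bond brings flow in)
b1 →J2  (only one flow-in slot at J3)
b2 →I1  (J2: last free bond brings flow in)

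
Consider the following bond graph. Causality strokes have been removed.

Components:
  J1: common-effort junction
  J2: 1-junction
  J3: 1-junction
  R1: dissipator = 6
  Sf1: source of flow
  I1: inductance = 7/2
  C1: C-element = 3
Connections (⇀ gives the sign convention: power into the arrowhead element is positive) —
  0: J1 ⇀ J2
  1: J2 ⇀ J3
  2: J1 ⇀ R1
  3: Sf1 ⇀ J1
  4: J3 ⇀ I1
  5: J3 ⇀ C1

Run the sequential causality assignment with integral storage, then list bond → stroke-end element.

b0 →J2
b1 →J3
b2 →J1
b3 →Sf1
b4 →I1
b5 →J3

bond 3 |Sf1  (Sf1 fixes flow; stroke at Sf1)
bond 4 |I1  (I1: I, integral causality)
bond 1 |J3  (J3 flow already set via bond 4)
bond 5 |J3  (J3: bond 4 brought flow, rest push out)
bond 0 |J2  (J2: bond 1 brought flow, rest push out)
bond 2 |J1  (closing 0-jn rule on J1)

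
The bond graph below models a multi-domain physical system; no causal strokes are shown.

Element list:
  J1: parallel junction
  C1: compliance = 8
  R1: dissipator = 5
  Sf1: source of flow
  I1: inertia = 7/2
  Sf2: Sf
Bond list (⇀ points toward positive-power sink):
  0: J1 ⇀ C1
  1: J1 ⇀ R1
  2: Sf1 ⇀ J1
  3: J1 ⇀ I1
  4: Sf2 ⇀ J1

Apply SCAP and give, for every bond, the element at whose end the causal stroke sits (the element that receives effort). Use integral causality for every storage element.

bond 0 stroke→J1
bond 1 stroke→R1
bond 2 stroke→Sf1
bond 3 stroke→I1
bond 4 stroke→Sf2

bond 2 stroke at Sf1  (source Sf1 imposes f)
bond 4 stroke at Sf2  (source Sf2 imposes f)
bond 0 stroke at J1  (prefer integral on C1)
bond 1 stroke at R1  (common-e at J1 fixed by 0)
bond 3 stroke at I1  (0-jn J1 has e-setter on 0)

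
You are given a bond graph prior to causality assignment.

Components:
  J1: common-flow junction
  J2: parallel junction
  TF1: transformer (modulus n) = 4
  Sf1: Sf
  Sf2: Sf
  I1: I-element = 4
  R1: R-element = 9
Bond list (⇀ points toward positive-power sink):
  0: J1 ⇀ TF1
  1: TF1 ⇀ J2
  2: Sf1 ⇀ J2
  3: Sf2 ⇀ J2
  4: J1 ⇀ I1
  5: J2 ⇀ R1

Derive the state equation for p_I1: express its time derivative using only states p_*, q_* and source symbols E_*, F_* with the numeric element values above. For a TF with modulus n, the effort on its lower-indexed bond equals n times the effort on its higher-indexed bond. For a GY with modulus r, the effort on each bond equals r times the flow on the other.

b2 stroke at Sf1  (Sf1 fixes flow; stroke at Sf1)
b3 stroke at Sf2  (Sf2: flow source, stroke at near end)
b4 stroke at I1  (I1 integral (f out))
b0 stroke at J1  (common-f at J1 fixed by 4)
b1 stroke at TF1  (through TF1, causality passes straight; one stroke at TF1)
b5 stroke at J2  (J2: last free bond brings effort in)

dp_I1/dt = -36*F_Sf1 - 36*F_Sf2 - 36*p_I1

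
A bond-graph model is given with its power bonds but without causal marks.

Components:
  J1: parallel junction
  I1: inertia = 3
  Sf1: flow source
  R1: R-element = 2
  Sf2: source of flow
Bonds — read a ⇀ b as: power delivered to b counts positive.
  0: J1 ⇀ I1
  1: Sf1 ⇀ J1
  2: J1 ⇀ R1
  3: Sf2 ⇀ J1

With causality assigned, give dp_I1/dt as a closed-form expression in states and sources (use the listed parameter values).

bond 1 |Sf1  (Sf1: flow source, stroke at near end)
bond 3 |Sf2  (source Sf2 imposes f)
bond 0 |I1  (prefer integral on I1)
bond 2 |J1  (J1 needs exactly one e-in)

dp_I1/dt = 2*F_Sf1 + 2*F_Sf2 - 2*p_I1/3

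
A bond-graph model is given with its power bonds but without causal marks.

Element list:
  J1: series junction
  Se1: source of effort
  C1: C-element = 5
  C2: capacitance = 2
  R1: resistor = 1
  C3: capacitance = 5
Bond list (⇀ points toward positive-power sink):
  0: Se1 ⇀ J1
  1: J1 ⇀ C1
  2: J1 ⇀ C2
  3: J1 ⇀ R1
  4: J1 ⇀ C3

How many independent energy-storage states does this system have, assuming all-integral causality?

#0 stroke→J1  (Se1 (Se) sets effort on bond)
#1 stroke→J1  (C1 outputs effort q/C1)
#2 stroke→J1  (C2 outputs effort q/C2)
#4 stroke→J1  (prefer integral on C3)
#3 stroke→R1  (closing 1-jn rule on J1)

3  (C1, C2, C3 all integral)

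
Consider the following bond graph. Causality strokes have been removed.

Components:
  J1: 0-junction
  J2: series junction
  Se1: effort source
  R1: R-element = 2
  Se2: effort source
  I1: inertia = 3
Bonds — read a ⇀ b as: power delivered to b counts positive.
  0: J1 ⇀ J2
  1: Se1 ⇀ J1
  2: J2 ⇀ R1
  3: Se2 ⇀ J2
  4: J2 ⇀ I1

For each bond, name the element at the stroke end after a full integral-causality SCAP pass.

β0 stroke at J2
β1 stroke at J1
β2 stroke at J2
β3 stroke at J2
β4 stroke at I1

b1 →J1  (source Se1 imposes e)
b3 →J2  (source Se2 imposes e)
b0 →J2  (J1: bond 1 brought effort, rest push out)
b4 →I1  (I1 outputs flow p/I1)
b2 →J2  (common-f at J2 fixed by 4)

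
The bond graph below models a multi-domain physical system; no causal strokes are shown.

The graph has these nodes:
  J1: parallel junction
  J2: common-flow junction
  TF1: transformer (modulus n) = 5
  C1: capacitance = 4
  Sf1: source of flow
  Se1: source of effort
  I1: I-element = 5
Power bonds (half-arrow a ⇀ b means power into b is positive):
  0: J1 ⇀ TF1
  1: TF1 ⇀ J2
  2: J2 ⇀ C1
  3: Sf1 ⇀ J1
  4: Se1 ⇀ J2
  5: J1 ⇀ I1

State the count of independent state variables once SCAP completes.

2  (C1, I1 all integral)

b3 stroke→Sf1  (Sf1: flow source, stroke at near end)
b4 stroke→J2  (Se1 fixes effort; stroke away)
b2 stroke→J2  (C1 integral (e out))
b1 stroke→TF1  (J2 needs exactly one f-in)
b0 stroke→J1  (TF1 one-in-one-out from 1)
b5 stroke→I1  (J1: bond 0 brought effort, rest push out)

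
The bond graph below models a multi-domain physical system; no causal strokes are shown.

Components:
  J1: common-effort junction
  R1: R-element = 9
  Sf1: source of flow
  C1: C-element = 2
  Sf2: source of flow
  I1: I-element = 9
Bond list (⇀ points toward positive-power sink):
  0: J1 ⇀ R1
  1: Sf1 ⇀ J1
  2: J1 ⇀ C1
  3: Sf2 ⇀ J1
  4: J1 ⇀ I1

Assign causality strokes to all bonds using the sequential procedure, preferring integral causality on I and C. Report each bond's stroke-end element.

bond 1 →Sf1  (Sf1 fixes flow; stroke at Sf1)
bond 3 →Sf2  (Sf2: flow source, stroke at near end)
bond 2 →J1  (C1 outputs effort q/C1)
bond 0 →R1  (common-e at J1 fixed by 2)
bond 4 →I1  (J1 effort already set via bond 2)

#0 stroke at R1
#1 stroke at Sf1
#2 stroke at J1
#3 stroke at Sf2
#4 stroke at I1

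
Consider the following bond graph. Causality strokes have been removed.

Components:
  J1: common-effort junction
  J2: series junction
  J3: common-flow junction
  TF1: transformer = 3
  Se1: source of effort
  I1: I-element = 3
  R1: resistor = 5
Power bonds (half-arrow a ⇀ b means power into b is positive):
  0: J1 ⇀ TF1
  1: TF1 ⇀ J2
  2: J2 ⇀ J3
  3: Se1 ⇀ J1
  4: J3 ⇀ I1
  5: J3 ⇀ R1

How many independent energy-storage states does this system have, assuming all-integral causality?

bond 3 stroke at J1  (Se1 fixes effort; stroke away)
bond 0 stroke at TF1  (J1: bond 3 brought effort, rest push out)
bond 1 stroke at J2  (TF1: transformer flips bond 0)
bond 2 stroke at J3  (closing 1-jn rule on J2)
bond 4 stroke at I1  (I1: I, integral causality)
bond 5 stroke at J3  (J3: bond 4 brought flow, rest push out)

1  (I1 all integral)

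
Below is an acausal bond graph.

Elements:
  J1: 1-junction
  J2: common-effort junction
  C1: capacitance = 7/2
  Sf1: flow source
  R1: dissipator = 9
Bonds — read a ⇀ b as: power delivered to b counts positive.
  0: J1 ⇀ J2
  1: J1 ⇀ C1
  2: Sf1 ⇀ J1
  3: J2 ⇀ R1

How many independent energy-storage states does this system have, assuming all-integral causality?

#2 stroke→Sf1  (Sf1 fixes flow; stroke at Sf1)
#0 stroke→J1  (1-jn J1 has f-setter on 2)
#1 stroke→J1  (J1: bond 2 brought flow, rest push out)
#3 stroke→J2  (closing 0-jn rule on J2)

1  (C1 all integral)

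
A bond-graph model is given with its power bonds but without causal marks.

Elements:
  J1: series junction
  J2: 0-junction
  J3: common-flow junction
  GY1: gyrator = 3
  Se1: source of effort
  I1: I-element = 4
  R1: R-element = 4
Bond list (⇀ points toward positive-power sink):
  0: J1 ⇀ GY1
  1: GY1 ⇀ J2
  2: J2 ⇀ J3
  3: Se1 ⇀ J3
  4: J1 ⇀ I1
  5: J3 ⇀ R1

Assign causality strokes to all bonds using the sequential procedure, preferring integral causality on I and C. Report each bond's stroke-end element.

b0 →J1
b1 →J2
b2 →J3
b3 →J3
b4 →I1
b5 →R1

β3 stroke→J3  (source Se1 imposes e)
β4 stroke→I1  (I1 integral (f out))
β0 stroke→J1  (1-jn J1 has f-setter on 4)
β1 stroke→J2  (GY1: gyrator matches bond 0)
β2 stroke→J3  (J2 effort already set via bond 1)
β5 stroke→R1  (closing 1-jn rule on J3)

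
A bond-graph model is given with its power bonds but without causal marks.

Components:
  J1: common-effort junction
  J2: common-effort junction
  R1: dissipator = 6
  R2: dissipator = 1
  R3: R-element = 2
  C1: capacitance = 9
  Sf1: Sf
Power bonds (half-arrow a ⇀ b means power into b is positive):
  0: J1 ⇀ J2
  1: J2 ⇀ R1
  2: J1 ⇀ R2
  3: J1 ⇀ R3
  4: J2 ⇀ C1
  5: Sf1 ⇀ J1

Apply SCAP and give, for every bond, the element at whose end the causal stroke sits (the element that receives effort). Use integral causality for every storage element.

bond 5 stroke at Sf1  (Sf1 fixes flow; stroke at Sf1)
bond 4 stroke at J2  (C1 outputs effort q/C1)
bond 0 stroke at J1  (J2: bond 4 brought effort, rest push out)
bond 1 stroke at R1  (common-e at J2 fixed by 4)
bond 2 stroke at R2  (J1 effort already set via bond 0)
bond 3 stroke at R3  (0-jn J1 has e-setter on 0)

#0 stroke at J1
#1 stroke at R1
#2 stroke at R2
#3 stroke at R3
#4 stroke at J2
#5 stroke at Sf1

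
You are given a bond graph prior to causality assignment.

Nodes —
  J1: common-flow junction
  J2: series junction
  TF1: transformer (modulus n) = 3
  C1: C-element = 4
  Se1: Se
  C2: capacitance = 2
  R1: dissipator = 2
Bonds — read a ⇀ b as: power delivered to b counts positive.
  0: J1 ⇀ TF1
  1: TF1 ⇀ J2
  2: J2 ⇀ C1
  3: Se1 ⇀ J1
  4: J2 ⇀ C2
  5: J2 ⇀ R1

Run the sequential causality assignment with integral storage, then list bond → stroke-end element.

#3 stroke→J1  (Se1 fixes effort; stroke away)
#0 stroke→TF1  (closing 1-jn rule on J1)
#1 stroke→J2  (TF1: transformer flips bond 0)
#2 stroke→J2  (C1 outputs effort q/C1)
#4 stroke→J2  (C2 outputs effort q/C2)
#5 stroke→R1  (J2: last free bond brings flow in)

β0 stroke at TF1
β1 stroke at J2
β2 stroke at J2
β3 stroke at J1
β4 stroke at J2
β5 stroke at R1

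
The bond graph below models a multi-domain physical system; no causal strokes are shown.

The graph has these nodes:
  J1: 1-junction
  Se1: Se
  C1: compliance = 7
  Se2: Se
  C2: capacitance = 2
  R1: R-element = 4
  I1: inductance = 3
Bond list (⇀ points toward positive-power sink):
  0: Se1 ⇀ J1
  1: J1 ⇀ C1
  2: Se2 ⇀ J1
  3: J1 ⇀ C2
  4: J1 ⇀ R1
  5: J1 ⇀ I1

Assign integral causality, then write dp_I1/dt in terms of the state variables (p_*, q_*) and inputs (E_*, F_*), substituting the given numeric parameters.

b0 stroke→J1  (Se1: effort source, stroke at far end)
b2 stroke→J1  (Se2 fixes effort; stroke away)
b1 stroke→J1  (prefer integral on C1)
b3 stroke→J1  (C2 outputs effort q/C2)
b5 stroke→I1  (prefer integral on I1)
b4 stroke→J1  (J1: bond 5 brought flow, rest push out)

dp_I1/dt = E_Se1 + E_Se2 - 4*p_I1/3 - q_C1/7 - q_C2/2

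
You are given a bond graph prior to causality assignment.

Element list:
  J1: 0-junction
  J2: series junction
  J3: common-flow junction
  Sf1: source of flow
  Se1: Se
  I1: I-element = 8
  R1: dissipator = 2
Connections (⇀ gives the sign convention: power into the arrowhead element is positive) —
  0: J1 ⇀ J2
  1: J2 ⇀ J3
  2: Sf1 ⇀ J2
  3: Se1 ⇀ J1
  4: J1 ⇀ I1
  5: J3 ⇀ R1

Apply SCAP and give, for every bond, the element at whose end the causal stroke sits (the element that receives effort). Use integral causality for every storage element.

#2 stroke at Sf1  (Sf1 fixes flow; stroke at Sf1)
#3 stroke at J1  (Se1 fixes effort; stroke away)
#0 stroke at J2  (J1: bond 3 brought effort, rest push out)
#4 stroke at I1  (J1 effort already set via bond 3)
#1 stroke at J2  (1-jn J2 has f-setter on 2)
#5 stroke at J3  (1-jn J3 has f-setter on 1)

β0 →J2
β1 →J2
β2 →Sf1
β3 →J1
β4 →I1
β5 →J3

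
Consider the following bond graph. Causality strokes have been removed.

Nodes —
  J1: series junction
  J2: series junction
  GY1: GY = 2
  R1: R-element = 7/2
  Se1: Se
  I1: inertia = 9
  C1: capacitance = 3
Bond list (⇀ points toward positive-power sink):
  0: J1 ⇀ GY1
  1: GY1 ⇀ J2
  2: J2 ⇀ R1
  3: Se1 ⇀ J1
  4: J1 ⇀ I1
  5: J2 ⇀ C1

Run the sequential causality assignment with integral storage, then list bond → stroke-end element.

β0 stroke at J1
β1 stroke at J2
β2 stroke at R1
β3 stroke at J1
β4 stroke at I1
β5 stroke at J2

β3 |J1  (source Se1 imposes e)
β4 |I1  (I1: I, integral causality)
β0 |J1  (J1: bond 4 brought flow, rest push out)
β1 |J2  (GY1: gyrator matches bond 0)
β5 |J2  (C1 outputs effort q/C1)
β2 |R1  (only one flow-in slot at J2)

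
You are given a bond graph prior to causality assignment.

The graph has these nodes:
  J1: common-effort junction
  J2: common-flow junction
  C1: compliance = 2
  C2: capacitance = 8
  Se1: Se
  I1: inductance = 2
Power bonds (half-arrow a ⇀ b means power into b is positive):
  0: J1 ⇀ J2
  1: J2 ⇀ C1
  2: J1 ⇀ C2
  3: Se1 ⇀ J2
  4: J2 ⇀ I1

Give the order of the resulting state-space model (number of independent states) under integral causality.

#3 |J2  (Se1: effort source, stroke at far end)
#1 |J2  (C1 integral (e out))
#2 |J1  (C2 integral (e out))
#0 |J2  (J1 effort already set via bond 2)
#4 |I1  (only one flow-in slot at J2)

3  (C1, C2, I1 all integral)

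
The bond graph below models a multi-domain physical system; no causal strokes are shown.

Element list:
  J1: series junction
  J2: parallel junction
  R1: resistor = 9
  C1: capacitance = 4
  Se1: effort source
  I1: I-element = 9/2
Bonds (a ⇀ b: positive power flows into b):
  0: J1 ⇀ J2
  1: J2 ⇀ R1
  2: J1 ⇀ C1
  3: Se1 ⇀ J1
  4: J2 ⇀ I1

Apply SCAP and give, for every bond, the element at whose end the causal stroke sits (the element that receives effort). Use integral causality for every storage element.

β0 |J2
β1 |R1
β2 |J1
β3 |J1
β4 |I1

#3 |J1  (source Se1 imposes e)
#2 |J1  (prefer integral on C1)
#0 |J2  (J1: last free bond brings flow in)
#1 |R1  (J2 effort already set via bond 0)
#4 |I1  (0-jn J2 has e-setter on 0)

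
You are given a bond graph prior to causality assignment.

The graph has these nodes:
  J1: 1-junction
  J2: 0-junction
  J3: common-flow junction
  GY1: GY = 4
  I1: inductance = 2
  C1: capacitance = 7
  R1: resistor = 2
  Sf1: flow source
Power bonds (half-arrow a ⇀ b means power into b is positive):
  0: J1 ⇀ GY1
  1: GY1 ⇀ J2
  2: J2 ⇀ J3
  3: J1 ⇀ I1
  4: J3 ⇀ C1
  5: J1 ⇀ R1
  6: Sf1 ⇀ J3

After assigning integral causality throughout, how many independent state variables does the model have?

#6 stroke→Sf1  (Sf1 (Sf) sets flow on bond)
#2 stroke→J3  (common-f at J3 fixed by 6)
#4 stroke→J3  (J3 flow already set via bond 6)
#1 stroke→J2  (J2 needs exactly one e-in)
#0 stroke→J1  (GY1: gyrator matches bond 1)
#3 stroke→I1  (I1 integral (f out))
#5 stroke→J1  (1-jn J1 has f-setter on 3)

2  (C1, I1 all integral)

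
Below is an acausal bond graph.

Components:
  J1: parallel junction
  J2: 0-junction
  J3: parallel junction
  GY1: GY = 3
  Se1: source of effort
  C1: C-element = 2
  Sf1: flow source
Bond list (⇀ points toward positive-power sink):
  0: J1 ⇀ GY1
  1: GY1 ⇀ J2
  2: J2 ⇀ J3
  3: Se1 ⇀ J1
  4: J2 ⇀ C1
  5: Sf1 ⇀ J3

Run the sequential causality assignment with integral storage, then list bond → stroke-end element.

bond 3 →J1  (Se1 fixes effort; stroke away)
bond 5 →Sf1  (source Sf1 imposes f)
bond 0 →GY1  (J1: bond 3 brought effort, rest push out)
bond 2 →J3  (only one effort-in slot at J3)
bond 1 →GY1  (GY1 both-in/both-out from 0)
bond 4 →J2  (J2: last free bond brings effort in)

b0 stroke at GY1
b1 stroke at GY1
b2 stroke at J3
b3 stroke at J1
b4 stroke at J2
b5 stroke at Sf1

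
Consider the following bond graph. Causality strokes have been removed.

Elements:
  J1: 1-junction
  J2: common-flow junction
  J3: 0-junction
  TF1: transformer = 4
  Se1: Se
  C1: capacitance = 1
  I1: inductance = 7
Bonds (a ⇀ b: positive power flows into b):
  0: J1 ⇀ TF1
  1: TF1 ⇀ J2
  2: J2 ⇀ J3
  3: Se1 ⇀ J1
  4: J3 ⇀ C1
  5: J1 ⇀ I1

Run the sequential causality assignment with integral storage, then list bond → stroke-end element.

bond 0 →J1
bond 1 →TF1
bond 2 →J2
bond 3 →J1
bond 4 →J3
bond 5 →I1

bond 3 stroke→J1  (Se1 fixes effort; stroke away)
bond 4 stroke→J3  (C1 outputs effort q/C1)
bond 2 stroke→J2  (common-e at J3 fixed by 4)
bond 1 stroke→TF1  (only one flow-in slot at J2)
bond 0 stroke→J1  (TF TF1: opposite of bond 1)
bond 5 stroke→I1  (J1 needs exactly one f-in)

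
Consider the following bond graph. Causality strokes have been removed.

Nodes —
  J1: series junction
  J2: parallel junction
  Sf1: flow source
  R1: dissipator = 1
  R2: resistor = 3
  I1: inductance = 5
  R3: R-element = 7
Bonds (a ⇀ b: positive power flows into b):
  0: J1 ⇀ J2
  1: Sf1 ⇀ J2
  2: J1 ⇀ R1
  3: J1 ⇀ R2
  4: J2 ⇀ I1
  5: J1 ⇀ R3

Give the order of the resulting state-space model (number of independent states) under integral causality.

1  (I1 all integral)

bond 1 stroke→Sf1  (source Sf1 imposes f)
bond 4 stroke→I1  (I1: I, integral causality)
bond 0 stroke→J2  (closing 0-jn rule on J2)
bond 2 stroke→J1  (J1: bond 0 brought flow, rest push out)
bond 3 stroke→J1  (common-f at J1 fixed by 0)
bond 5 stroke→J1  (J1: bond 0 brought flow, rest push out)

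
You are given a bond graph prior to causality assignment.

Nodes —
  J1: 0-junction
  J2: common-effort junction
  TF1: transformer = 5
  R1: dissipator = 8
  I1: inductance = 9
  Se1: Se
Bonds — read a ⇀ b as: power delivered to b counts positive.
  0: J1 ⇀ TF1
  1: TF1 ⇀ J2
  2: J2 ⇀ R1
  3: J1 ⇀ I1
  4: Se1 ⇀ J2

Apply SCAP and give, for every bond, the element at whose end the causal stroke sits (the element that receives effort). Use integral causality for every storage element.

b0 stroke→J1
b1 stroke→TF1
b2 stroke→R1
b3 stroke→I1
b4 stroke→J2

#4 stroke at J2  (Se1: effort source, stroke at far end)
#1 stroke at TF1  (J2 effort already set via bond 4)
#2 stroke at R1  (0-jn J2 has e-setter on 4)
#0 stroke at J1  (TF1: transformer flips bond 1)
#3 stroke at I1  (J1 effort already set via bond 0)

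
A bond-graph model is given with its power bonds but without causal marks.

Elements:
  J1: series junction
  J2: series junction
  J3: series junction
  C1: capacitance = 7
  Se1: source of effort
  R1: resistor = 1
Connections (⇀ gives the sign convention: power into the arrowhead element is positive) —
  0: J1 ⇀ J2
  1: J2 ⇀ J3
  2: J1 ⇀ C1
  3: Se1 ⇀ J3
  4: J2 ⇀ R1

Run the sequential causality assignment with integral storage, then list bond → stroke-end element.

β3 stroke→J3  (Se1 (Se) sets effort on bond)
β1 stroke→J2  (closing 1-jn rule on J3)
β2 stroke→J1  (C1 outputs effort q/C1)
β0 stroke→J2  (closing 1-jn rule on J1)
β4 stroke→R1  (only one flow-in slot at J2)

b0 |J2
b1 |J2
b2 |J1
b3 |J3
b4 |R1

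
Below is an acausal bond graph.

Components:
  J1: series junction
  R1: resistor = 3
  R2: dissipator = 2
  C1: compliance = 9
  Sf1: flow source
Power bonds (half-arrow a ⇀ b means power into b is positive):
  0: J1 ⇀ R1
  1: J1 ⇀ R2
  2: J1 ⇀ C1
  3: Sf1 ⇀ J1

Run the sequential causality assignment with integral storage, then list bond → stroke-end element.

bond 3 stroke at Sf1  (Sf1: flow source, stroke at near end)
bond 0 stroke at J1  (1-jn J1 has f-setter on 3)
bond 1 stroke at J1  (J1 flow already set via bond 3)
bond 2 stroke at J1  (common-f at J1 fixed by 3)

b0 stroke at J1
b1 stroke at J1
b2 stroke at J1
b3 stroke at Sf1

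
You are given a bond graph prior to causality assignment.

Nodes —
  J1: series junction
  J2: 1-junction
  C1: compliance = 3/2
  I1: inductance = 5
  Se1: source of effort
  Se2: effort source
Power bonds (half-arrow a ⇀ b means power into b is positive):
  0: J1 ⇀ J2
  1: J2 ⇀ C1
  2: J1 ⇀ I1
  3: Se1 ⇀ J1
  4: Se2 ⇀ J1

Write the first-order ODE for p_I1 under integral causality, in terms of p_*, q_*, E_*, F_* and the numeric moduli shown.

b3 stroke→J1  (Se1 (Se) sets effort on bond)
b4 stroke→J1  (Se2: effort source, stroke at far end)
b1 stroke→J2  (C1 outputs effort q/C1)
b0 stroke→J1  (J2: last free bond brings flow in)
b2 stroke→I1  (only one flow-in slot at J1)

dp_I1/dt = E_Se1 + E_Se2 - 2*q_C1/3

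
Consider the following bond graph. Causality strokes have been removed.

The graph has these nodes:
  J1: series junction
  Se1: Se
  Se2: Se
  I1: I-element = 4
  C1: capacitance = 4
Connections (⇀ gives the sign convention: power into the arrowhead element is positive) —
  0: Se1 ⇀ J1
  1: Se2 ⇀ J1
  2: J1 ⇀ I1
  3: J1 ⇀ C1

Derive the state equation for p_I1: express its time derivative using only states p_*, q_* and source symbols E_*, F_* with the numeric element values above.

dp_I1/dt = E_Se1 + E_Se2 - q_C1/4

bond 0 stroke→J1  (Se1 fixes effort; stroke away)
bond 1 stroke→J1  (Se2: effort source, stroke at far end)
bond 2 stroke→I1  (I1: I, integral causality)
bond 3 stroke→J1  (J1 flow already set via bond 2)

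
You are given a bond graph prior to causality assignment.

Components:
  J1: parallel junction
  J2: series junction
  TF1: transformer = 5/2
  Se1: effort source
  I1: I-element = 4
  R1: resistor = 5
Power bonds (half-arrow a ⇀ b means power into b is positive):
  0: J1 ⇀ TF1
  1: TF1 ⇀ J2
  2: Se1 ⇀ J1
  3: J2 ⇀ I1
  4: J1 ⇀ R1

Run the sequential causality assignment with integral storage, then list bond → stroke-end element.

b2 |J1  (Se1: effort source, stroke at far end)
b0 |TF1  (common-e at J1 fixed by 2)
b4 |R1  (J1: bond 2 brought effort, rest push out)
b1 |J2  (through TF1, causality passes straight; one stroke at TF1)
b3 |I1  (closing 1-jn rule on J2)

bond 0 |TF1
bond 1 |J2
bond 2 |J1
bond 3 |I1
bond 4 |R1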